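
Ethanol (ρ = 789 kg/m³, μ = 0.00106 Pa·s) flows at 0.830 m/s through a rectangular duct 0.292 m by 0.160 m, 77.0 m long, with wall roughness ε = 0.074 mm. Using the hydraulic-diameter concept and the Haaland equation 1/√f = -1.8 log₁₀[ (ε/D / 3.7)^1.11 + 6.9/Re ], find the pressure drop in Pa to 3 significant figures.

Hydraulic diameter D_h = 4A/P = 4·(0.292·0.16)/(2·(0.292+0.16)) = 0.1869/0.904 = 0.2067 m.
Re = ρVD_h/μ = 789·0.83·0.2067/0.00106 = 1.277e+05.
ε/D_h = 7.4e-05/0.2067 = 0.000358; Haaland gives 1/√f = -1.8 log₁₀[3.5e-05+5.4e-05] = 7.291, so f = 0.01881.
ΔP = f(L/D_h)(ρV²/2) = 0.01881·77/0.2067·271.8 = 1904 Pa.

ΔP ≈ 1900 Pa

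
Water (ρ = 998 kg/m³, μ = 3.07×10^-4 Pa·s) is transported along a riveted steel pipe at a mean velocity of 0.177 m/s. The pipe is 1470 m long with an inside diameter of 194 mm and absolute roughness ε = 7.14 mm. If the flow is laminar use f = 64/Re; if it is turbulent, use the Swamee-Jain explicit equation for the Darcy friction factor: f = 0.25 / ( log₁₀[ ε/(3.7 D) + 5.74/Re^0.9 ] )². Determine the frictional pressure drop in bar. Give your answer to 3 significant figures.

Reynolds number Re = ρVD/μ = 998 · 0.177 · 0.194 / 0.000307 = 1.116e+05.
Re > 4000 → turbulent. Relative roughness ε/D = 0.00714/0.194 = 0.0368. Swamee-Jain: f = 0.25/(log₁₀[0.0368/3.7 + 5.74/1.116e+05^0.9])² = 0.25/(log₁₀[0.00995 + 0.000164])² = 0.25/(-1.995)² = 0.0628.
Darcy-Weisbach: ΔP = f(L/D)(ρV²/2) = 0.0628·(1470/0.194)·(998·0.177²/2) = 0.0628·7577·15.63 = 7439 Pa.
ΔP = 7439 Pa = 0.0744 bar.

ΔP ≈ 0.0744 bar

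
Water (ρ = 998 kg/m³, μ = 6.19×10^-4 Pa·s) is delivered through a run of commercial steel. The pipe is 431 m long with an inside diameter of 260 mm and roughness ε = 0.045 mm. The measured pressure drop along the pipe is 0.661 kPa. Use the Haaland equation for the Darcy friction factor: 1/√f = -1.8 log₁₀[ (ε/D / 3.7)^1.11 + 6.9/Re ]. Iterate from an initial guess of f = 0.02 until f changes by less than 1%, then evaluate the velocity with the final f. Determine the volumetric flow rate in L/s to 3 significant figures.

Q ≈ 10.9 L/s

Rearranging Darcy-Weisbach: V = √(2·ΔP·D/(f·L·ρ)). With ε/D = 4.5e-05/0.26 = 0.000173, iterate starting from f = 0.02:
  f = 0.02 → V = √(2·661·0.26/(0.02·431·998)) = 0.1999 m/s; Re = ρVD/μ = 8.379e+04; f → 0.0192
  f = 0.0192 → V = 0.204 m/s; Re = 8.551e+04; f → 0.01913
Converged (Δf/f < 1%). With the final f = 0.01913: V = √(2·661·0.26/(0.01913·431·998)) = 0.2044 m/s.
Q = V·A = 0.2044·(π/4·0.26²) = 0.01085 m³/s = 10.9 L/s.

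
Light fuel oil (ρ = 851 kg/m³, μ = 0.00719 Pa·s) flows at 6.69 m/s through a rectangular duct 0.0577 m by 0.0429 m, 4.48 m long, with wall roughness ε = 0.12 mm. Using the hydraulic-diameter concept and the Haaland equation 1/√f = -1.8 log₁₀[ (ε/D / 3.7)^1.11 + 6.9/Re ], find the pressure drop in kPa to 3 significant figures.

Hydraulic diameter D_h = 4A/P = 4·(0.0577·0.0429)/(2·(0.0577+0.0429)) = 0.009901/0.2012 = 0.04921 m.
Re = ρVD_h/μ = 851·6.69·0.04921/0.00719 = 3.897e+04.
ε/D_h = 0.00012/0.04921 = 0.00244; Haaland gives 1/√f = -1.8 log₁₀[0.000294+0.000177] = 5.988, so f = 0.02789.
ΔP = f(L/D_h)(ρV²/2) = 0.02789·4.48/0.04921·1.904e+04 = 4.836e+04 Pa.
ΔP = 48.4 kPa.

ΔP ≈ 48.4 kPa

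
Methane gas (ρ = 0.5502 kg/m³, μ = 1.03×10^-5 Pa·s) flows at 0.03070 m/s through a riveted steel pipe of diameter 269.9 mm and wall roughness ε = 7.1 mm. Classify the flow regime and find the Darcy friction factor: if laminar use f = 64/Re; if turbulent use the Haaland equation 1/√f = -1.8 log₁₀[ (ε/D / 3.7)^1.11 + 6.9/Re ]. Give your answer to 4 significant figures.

Re = ρVD/μ = 0.5502·0.0307·0.2699/1.03e-05 = 442.6.
Re < 2300 → laminar, so f = 64/Re = 0.1446 (roughness is irrelevant in laminar flow).

f ≈ 0.1446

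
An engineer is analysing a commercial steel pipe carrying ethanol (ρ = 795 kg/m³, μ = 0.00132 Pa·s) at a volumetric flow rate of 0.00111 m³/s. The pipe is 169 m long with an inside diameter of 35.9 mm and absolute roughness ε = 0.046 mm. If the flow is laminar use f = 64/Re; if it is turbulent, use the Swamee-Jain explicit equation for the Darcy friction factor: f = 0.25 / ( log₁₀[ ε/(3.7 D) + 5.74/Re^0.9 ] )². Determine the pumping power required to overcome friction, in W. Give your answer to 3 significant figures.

P ≈ 69.6 W

Cross-sectional area A = πD²/4 = π(0.0359)²/4 = 0.001012 m²; mean velocity V = Q/A = 0.00111/0.001012 = 1.097 m/s.
Reynolds number Re = ρVD/μ = 795 · 1.097 · 0.0359 / 0.00132 = 2.371e+04.
Re > 4000 → turbulent. Relative roughness ε/D = 4.6e-05/0.0359 = 0.00128. Swamee-Jain: f = 0.25/(log₁₀[0.00128/3.7 + 5.74/2.371e+04^0.9])² = 0.25/(log₁₀[0.000346 + 0.000663])² = 0.25/(-2.996)² = 0.02785.
Darcy-Weisbach: ΔP = f(L/D)(ρV²/2) = 0.02785·(169/0.0359)·(795·1.097²/2) = 0.02785·4708·478 = 6.267e+04 Pa.
Pumping power P = QΔP = 0.00111·6.267e+04 = 69.57 W = 69.6 W.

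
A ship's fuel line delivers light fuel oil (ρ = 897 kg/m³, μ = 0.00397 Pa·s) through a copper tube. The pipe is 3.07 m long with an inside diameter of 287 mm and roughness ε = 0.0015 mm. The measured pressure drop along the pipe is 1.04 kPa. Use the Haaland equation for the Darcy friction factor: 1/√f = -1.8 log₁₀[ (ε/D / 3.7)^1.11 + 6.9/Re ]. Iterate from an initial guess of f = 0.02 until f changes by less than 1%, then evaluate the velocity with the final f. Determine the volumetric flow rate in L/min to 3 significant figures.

Q ≈ 14800 L/min

Rearranging Darcy-Weisbach: V = √(2·ΔP·D/(f·L·ρ)). With ε/D = 1.5e-06/0.287 = 5.23e-06, iterate starting from f = 0.02:
  f = 0.02 → V = √(2·1040·0.287/(0.02·3.07·897)) = 3.292 m/s; Re = ρVD/μ = 2.135e+05; f → 0.01534
  f = 0.01534 → V = 3.76 m/s; Re = 2.438e+05; f → 0.01495
  f = 0.01495 → V = 3.808 m/s; Re = 2.469e+05; f → 0.01492
Converged (Δf/f < 1%). With the final f = 0.01492: V = √(2·1040·0.287/(0.01492·3.07·897)) = 3.812 m/s.
Q = V·A = 3.812·(π/4·0.287²) = 0.2466 m³/s = 14800 L/min.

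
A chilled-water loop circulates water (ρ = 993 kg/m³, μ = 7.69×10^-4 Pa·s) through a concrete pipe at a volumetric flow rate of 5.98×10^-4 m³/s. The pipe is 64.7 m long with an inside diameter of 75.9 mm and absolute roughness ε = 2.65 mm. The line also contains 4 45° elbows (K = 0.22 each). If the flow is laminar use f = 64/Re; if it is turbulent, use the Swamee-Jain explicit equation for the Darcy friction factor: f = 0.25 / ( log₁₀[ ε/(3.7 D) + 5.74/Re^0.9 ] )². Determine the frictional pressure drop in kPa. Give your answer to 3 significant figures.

ΔP ≈ 0.481 kPa

Cross-sectional area A = πD²/4 = π(0.0759)²/4 = 0.004525 m²; mean velocity V = Q/A = 0.000598/0.004525 = 0.1322 m/s.
Reynolds number Re = ρVD/μ = 993 · 0.1322 · 0.0759 / 0.000769 = 1.295e+04.
Re > 4000 → turbulent. Relative roughness ε/D = 0.00265/0.0759 = 0.0349. Swamee-Jain: f = 0.25/(log₁₀[0.0349/3.7 + 5.74/1.295e+04^0.9])² = 0.25/(log₁₀[0.00944 + 0.00114])² = 0.25/(-1.976)² = 0.06406.
Total minor-loss coefficient ΣK = 4·0.22 = 0.88.
ΔP = [f·L/D + ΣK]·(ρV²/2) = [0.06406·64.7/0.0759 + 0.88]·(993·0.1322²/2) = [54.6 + 0.88]·8.673 = 481.2 Pa.
ΔP = 481.2 Pa = 0.481 kPa.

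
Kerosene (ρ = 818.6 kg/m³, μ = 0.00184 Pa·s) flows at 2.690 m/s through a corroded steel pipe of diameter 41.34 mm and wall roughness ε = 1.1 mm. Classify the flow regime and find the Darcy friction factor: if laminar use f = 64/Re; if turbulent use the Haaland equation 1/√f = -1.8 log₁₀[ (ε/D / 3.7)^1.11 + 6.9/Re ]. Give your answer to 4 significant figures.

f ≈ 0.05520

Re = ρVD/μ = 818.6·2.69·0.04134/0.00184 = 4.947e+04.
Re > 4000 → turbulent. ε/D = 0.0011/0.04134 = 0.0266; Haaland: 1/√f = -1.8 log₁₀[0.00418 + 0.000139] = 4.256, so f = 0.0552.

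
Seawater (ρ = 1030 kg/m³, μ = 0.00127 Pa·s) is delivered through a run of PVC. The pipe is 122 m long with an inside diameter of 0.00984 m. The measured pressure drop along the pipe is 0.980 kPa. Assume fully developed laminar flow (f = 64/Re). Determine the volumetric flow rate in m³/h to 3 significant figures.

For laminar flow, f = 64/Re with Re = ρVD/μ, so Darcy-Weisbach reduces to ΔP = 32μLV/D². Solving for V: V = ΔP·D²/(32μL) = 980·(0.00984)²/(32·0.00127·122) = 0.01914 m/s.
Check: Re = ρVD/μ = 1030·0.01914·0.00984/0.00127 = 152.7 < 2300, so the laminar assumption holds.
Q = V·A = 0.01914·(π/4·0.00984²) = 1.455e-06 m³/s = 0.00524 m³/h.

Q ≈ 0.00524 m³/h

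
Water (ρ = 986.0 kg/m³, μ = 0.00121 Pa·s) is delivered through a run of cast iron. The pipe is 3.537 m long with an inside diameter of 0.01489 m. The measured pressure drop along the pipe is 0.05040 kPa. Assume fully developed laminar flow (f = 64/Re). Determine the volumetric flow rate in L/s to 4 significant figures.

Q ≈ 0.01421 L/s

For laminar flow, f = 64/Re with Re = ρVD/μ, so Darcy-Weisbach reduces to ΔP = 32μLV/D². Solving for V: V = ΔP·D²/(32μL) = 50.4·(0.01489)²/(32·0.00121·3.537) = 0.08159 m/s.
Check: Re = ρVD/μ = 986·0.08159·0.01489/0.00121 = 990 < 2300, so the laminar assumption holds.
Q = V·A = 0.08159·(π/4·0.01489²) = 1.421e-05 m³/s = 0.01421 L/s.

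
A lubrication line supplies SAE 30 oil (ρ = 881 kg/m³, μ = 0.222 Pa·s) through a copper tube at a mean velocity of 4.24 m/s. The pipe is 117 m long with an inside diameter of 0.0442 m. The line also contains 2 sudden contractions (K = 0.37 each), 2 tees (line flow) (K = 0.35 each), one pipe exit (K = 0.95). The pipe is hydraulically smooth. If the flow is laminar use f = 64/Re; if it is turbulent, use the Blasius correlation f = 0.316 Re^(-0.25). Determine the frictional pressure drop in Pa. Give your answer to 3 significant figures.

Reynolds number Re = ρVD/μ = 881 · 4.24 · 0.0442 / 0.222 = 743.7.
Re < 2300 → laminar flow, so f = 64/Re = 64/743.7 = 0.08605 (the turbulent correlation is not needed).
Total minor-loss coefficient ΣK = 2·0.37 + 2·0.35 + 1·0.95 = 2.39.
ΔP = [f·L/D + ΣK]·(ρV²/2) = [0.08605·117/0.0442 + 2.39]·(881·4.24²/2) = [227.8 + 2.39]·7919 = 1.823e+06 Pa.

ΔP ≈ 1.82×10^6 Pa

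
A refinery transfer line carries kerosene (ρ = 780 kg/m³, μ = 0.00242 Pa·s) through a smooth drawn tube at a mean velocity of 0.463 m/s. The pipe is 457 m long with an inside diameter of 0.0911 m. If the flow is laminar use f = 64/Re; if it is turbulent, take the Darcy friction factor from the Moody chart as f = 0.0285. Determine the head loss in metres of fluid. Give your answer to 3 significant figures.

h_f ≈ 1.56 m

Reynolds number Re = ρVD/μ = 780 · 0.463 · 0.0911 / 0.00242 = 1.359e+04.
Re > 4000 → turbulent; use the Moody-chart value f = 0.0285.
Darcy-Weisbach: ΔP = f(L/D)(ρV²/2) = 0.0285·(457/0.0911)·(780·0.463²/2) = 0.0285·5016·83.6 = 1.195e+04 Pa.
Head loss h_f = ΔP/(ρg) = 1.195e+04/(780·9.81) = 1.56 m.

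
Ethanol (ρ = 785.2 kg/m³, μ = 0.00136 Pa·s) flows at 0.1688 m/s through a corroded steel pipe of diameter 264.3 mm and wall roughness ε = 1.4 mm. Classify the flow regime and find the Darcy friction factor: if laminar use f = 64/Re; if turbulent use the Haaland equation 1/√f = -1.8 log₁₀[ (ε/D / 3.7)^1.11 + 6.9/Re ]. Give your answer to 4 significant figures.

Re = ρVD/μ = 785.2·0.1688·0.2643/0.00136 = 2.576e+04.
Re > 4000 → turbulent. ε/D = 0.0014/0.2643 = 0.0053; Haaland: 1/√f = -1.8 log₁₀[0.000697 + 0.000268] = 5.428, so f = 0.03394.

f ≈ 0.03394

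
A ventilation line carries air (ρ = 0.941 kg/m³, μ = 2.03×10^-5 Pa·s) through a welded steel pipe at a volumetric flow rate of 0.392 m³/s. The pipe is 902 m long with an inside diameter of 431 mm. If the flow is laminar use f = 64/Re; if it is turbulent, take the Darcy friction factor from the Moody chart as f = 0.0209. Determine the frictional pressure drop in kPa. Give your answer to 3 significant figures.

ΔP ≈ 0.149 kPa

Cross-sectional area A = πD²/4 = π(0.431)²/4 = 0.1459 m²; mean velocity V = Q/A = 0.392/0.1459 = 2.687 m/s.
Reynolds number Re = ρVD/μ = 0.941 · 2.687 · 0.431 / 2.03e-05 = 5.368e+04.
Re > 4000 → turbulent; use the Moody-chart value f = 0.0209.
Darcy-Weisbach: ΔP = f(L/D)(ρV²/2) = 0.0209·(902/0.431)·(0.941·2.687²/2) = 0.0209·2093·3.397 = 148.6 Pa.
ΔP = 148.6 Pa = 0.149 kPa.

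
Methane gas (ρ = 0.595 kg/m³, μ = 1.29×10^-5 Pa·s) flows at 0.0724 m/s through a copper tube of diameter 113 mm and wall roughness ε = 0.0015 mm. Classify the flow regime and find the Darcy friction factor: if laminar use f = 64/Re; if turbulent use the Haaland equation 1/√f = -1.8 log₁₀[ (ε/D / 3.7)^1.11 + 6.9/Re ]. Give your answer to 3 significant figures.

f ≈ 0.170

Re = ρVD/μ = 0.595·0.0724·0.113/1.29e-05 = 377.3.
Re < 2300 → laminar, so f = 64/Re = 0.1696 (roughness is irrelevant in laminar flow).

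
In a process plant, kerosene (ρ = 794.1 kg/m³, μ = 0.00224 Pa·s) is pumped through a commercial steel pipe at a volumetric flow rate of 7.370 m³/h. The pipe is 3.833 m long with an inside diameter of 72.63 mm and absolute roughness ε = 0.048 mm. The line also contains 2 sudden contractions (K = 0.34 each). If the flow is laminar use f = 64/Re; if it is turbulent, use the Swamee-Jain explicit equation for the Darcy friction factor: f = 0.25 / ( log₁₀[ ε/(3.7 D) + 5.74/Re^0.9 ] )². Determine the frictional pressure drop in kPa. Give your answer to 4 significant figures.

Q = 7.370 m³/h = 7.370/3600 = 0.002047 m³/s.
Cross-sectional area A = πD²/4 = π(0.07263)²/4 = 0.004143 m²; mean velocity V = Q/A = 0.002047/0.004143 = 0.4941 m/s.
Reynolds number Re = ρVD/μ = 794.1 · 0.4941 · 0.07263 / 0.00224 = 1.272e+04.
Re > 4000 → turbulent. Relative roughness ε/D = 4.8e-05/0.07263 = 0.000661. Swamee-Jain: f = 0.25/(log₁₀[0.000661/3.7 + 5.74/1.272e+04^0.9])² = 0.25/(log₁₀[0.000179 + 0.00116])² = 0.25/(-2.873)² = 0.03029.
Total minor-loss coefficient ΣK = 2·0.34 = 0.68.
ΔP = [f·L/D + ΣK]·(ρV²/2) = [0.03029·3.833/0.07263 + 0.68]·(794.1·0.4941²/2) = [1.598 + 0.68]·96.95 = 220.9 Pa.
ΔP = 220.9 Pa = 0.2209 kPa.

ΔP ≈ 0.2209 kPa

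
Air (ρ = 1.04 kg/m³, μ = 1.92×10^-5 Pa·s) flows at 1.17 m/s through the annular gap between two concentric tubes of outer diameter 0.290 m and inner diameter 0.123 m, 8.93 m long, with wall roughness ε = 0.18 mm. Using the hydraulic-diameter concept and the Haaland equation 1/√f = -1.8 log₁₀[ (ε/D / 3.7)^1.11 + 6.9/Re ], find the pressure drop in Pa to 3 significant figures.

ΔP ≈ 1.21 Pa

Hydraulic diameter D_h = 4A/P = D_o - D_i = 0.29 - 0.123 = 0.167 m.
Re = ρVD_h/μ = 1.04·1.17·0.167/1.92e-05 = 1.058e+04.
ε/D_h = 0.00018/0.167 = 0.00108; Haaland gives 1/√f = -1.8 log₁₀[0.000119+0.000652] = 5.603, so f = 0.03185.
ΔP = f(L/D_h)(ρV²/2) = 0.03185·8.93/0.167·0.7118 = 1.212 Pa.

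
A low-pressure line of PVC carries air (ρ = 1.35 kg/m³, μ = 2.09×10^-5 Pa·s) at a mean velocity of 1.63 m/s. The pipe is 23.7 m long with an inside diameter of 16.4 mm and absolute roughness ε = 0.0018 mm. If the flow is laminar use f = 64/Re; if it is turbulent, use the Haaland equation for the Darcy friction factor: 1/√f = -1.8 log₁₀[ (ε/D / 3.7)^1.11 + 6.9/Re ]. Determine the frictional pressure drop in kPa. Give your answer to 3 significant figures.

ΔP ≈ 0.0961 kPa

Reynolds number Re = ρVD/μ = 1.35 · 1.63 · 0.0164 / 2.09e-05 = 1727.
Re < 2300 → laminar flow, so f = 64/Re = 64/1727 = 0.03706 (the turbulent correlation is not needed).
Darcy-Weisbach: ΔP = f(L/D)(ρV²/2) = 0.03706·(23.7/0.0164)·(1.35·1.63²/2) = 0.03706·1445·1.793 = 96.06 Pa.
ΔP = 96.06 Pa = 0.0961 kPa.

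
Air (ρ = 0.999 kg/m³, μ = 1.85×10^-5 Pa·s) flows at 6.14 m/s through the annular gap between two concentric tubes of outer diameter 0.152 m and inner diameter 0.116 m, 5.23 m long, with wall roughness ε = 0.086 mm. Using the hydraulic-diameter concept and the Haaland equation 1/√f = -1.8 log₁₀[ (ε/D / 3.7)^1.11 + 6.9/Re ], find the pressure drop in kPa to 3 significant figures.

Hydraulic diameter D_h = 4A/P = D_o - D_i = 0.152 - 0.116 = 0.036 m.
Re = ρVD_h/μ = 0.999·6.14·0.036/1.85e-05 = 1.194e+04.
ε/D_h = 8.6e-05/0.036 = 0.00239; Haaland gives 1/√f = -1.8 log₁₀[0.000288+0.000578] = 5.513, so f = 0.03291.
ΔP = f(L/D_h)(ρV²/2) = 0.03291·5.23/0.036·18.83 = 90.02 Pa.
ΔP = 0.0900 kPa.

ΔP ≈ 0.0900 kPa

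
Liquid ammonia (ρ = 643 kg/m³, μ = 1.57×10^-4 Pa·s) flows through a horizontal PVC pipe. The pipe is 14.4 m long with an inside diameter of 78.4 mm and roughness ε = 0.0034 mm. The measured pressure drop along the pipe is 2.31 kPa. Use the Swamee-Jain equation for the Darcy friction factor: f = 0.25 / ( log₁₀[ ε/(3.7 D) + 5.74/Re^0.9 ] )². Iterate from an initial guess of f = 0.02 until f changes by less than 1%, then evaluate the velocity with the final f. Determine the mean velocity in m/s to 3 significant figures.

Rearranging Darcy-Weisbach: V = √(2·ΔP·D/(f·L·ρ)). With ε/D = 3.4e-06/0.0784 = 4.34e-05, iterate starting from f = 0.02:
  f = 0.02 → V = √(2·2310·0.0784/(0.02·14.4·643)) = 1.399 m/s; Re = ρVD/μ = 4.491e+05; f → 0.01396
  f = 0.01396 → V = 1.674 m/s; Re = 5.374e+05; f → 0.0136
  f = 0.0136 → V = 1.696 m/s; Re = 5.445e+05; f → 0.01358
Converged (Δf/f < 1%). With the final f = 0.01358: V = √(2·2310·0.0784/(0.01358·14.4·643)) = 1.697 m/s.

V ≈ 1.70 m/s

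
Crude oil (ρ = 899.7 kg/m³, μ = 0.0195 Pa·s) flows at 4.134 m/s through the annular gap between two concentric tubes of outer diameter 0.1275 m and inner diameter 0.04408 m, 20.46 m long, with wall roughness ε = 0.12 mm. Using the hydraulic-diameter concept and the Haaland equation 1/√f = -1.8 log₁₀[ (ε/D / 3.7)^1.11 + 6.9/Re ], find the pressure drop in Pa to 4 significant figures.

ΔP ≈ 56000 Pa

Hydraulic diameter D_h = 4A/P = D_o - D_i = 0.1275 - 0.04408 = 0.08342 m.
Re = ρVD_h/μ = 899.7·4.134·0.08342/0.0195 = 1.591e+04.
ε/D_h = 0.00012/0.08342 = 0.00144; Haaland gives 1/√f = -1.8 log₁₀[0.000164+0.000434] = 5.803, so f = 0.0297.
ΔP = f(L/D_h)(ρV²/2) = 0.0297·20.46/0.08342·7688 = 5.6e+04 Pa.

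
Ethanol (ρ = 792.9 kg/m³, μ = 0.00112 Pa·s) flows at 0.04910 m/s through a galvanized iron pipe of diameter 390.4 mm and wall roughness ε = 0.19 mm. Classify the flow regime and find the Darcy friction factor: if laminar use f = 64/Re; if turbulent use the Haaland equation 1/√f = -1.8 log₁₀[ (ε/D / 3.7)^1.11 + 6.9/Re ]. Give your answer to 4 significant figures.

f ≈ 0.02916

Re = ρVD/μ = 792.9·0.0491·0.3904/0.00112 = 1.357e+04.
Re > 4000 → turbulent. ε/D = 0.00019/0.3904 = 0.000487; Haaland: 1/√f = -1.8 log₁₀[4.92e-05 + 0.000508] = 5.857, so f = 0.02916.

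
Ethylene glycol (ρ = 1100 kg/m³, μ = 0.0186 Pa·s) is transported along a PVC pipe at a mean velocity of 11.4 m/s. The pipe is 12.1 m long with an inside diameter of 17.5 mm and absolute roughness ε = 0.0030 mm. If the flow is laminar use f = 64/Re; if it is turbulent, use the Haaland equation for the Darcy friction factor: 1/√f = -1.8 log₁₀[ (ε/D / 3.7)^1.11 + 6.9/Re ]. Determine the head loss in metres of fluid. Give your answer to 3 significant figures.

h_f ≈ 136 m

Reynolds number Re = ρVD/μ = 1100 · 11.4 · 0.0175 / 0.0186 = 1.18e+04.
Re > 4000 → turbulent. Relative roughness ε/D = 3e-06/0.0175 = 0.000171. Haaland: 1/√f = -1.8 log₁₀[(0.000171/3.7)^1.11 + 6.9/1.18e+04] = -1.8 log₁₀[1.55e-05 + 0.000585] = 5.799, so f = 0.02974.
Darcy-Weisbach: ΔP = f(L/D)(ρV²/2) = 0.02974·(12.1/0.0175)·(1100·11.4²/2) = 0.02974·691.4·7.148e+04 = 1.47e+06 Pa.
Head loss h_f = ΔP/(ρg) = 1.47e+06/(1100·9.81) = 136 m.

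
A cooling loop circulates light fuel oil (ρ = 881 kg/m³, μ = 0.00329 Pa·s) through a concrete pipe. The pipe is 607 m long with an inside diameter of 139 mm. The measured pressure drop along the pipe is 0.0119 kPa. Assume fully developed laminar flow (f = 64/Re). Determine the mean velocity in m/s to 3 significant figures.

V ≈ 0.00360 m/s

For laminar flow, f = 64/Re with Re = ρVD/μ, so Darcy-Weisbach reduces to ΔP = 32μLV/D². Solving for V: V = ΔP·D²/(32μL) = 11.9·(0.139)²/(32·0.00329·607) = 0.003598 m/s.
Check: Re = ρVD/μ = 881·0.003598·0.139/0.00329 = 133.9 < 2300, so the laminar assumption holds.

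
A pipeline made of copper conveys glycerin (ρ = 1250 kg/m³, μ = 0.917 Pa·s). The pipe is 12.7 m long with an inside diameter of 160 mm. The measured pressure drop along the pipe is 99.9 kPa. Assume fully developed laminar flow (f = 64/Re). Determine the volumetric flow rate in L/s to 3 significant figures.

Q ≈ 138 L/s

For laminar flow, f = 64/Re with Re = ρVD/μ, so Darcy-Weisbach reduces to ΔP = 32μLV/D². Solving for V: V = ΔP·D²/(32μL) = 9.99e+04·(0.16)²/(32·0.917·12.7) = 6.863 m/s.
Check: Re = ρVD/μ = 1250·6.863·0.16/0.917 = 1497 < 2300, so the laminar assumption holds.
Q = V·A = 6.863·(π/4·0.16²) = 0.138 m³/s = 138 L/s.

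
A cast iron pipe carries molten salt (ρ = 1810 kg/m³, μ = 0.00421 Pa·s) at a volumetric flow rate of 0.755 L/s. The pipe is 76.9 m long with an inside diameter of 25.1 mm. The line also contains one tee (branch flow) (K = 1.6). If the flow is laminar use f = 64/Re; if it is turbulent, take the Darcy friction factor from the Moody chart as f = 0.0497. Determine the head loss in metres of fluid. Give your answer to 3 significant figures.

Q = 0.755 L/s = 0.755/1000 = 0.000755 m³/s.
Cross-sectional area A = πD²/4 = π(0.0251)²/4 = 0.0004948 m²; mean velocity V = Q/A = 0.000755/0.0004948 = 1.526 m/s.
Reynolds number Re = ρVD/μ = 1810 · 1.526 · 0.0251 / 0.00421 = 1.647e+04.
Re > 4000 → turbulent; use the Moody-chart value f = 0.0497.
Total minor-loss coefficient ΣK = 1·1.6 = 1.6.
ΔP = [f·L/D + ΣK]·(ρV²/2) = [0.0497·76.9/0.0251 + 1.6]·(1810·1.526²/2) = [152.3 + 1.6]·2107 = 3.242e+05 Pa.
Head loss h_f = ΔP/(ρg) = 3.242e+05/(1810·9.81) = 18.3 m.

h_f ≈ 18.3 m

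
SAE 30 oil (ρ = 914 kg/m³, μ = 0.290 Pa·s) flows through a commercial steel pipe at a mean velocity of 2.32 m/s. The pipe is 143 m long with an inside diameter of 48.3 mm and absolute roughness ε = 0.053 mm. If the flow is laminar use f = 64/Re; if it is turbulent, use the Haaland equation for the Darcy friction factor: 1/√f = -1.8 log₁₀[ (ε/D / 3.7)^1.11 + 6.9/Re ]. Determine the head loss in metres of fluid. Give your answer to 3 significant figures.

Reynolds number Re = ρVD/μ = 914 · 2.32 · 0.0483 / 0.29 = 353.2.
Re < 2300 → laminar flow, so f = 64/Re = 64/353.2 = 0.1812 (the turbulent correlation is not needed).
Darcy-Weisbach: ΔP = f(L/D)(ρV²/2) = 0.1812·(143/0.0483)·(914·2.32²/2) = 0.1812·2961·2460 = 1.32e+06 Pa.
Head loss h_f = ΔP/(ρg) = 1.32e+06/(914·9.81) = 147 m.

h_f ≈ 147 m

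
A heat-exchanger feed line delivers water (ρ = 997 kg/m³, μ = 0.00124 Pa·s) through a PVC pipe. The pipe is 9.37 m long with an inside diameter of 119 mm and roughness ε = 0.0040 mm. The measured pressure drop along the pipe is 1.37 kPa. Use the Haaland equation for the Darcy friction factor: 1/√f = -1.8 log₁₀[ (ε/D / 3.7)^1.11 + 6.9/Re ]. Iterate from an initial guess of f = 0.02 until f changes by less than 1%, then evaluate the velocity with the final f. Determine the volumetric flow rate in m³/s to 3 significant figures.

Q ≈ 0.0160 m³/s

Rearranging Darcy-Weisbach: V = √(2·ΔP·D/(f·L·ρ)). With ε/D = 4e-06/0.119 = 3.36e-05, iterate starting from f = 0.02:
  f = 0.02 → V = √(2·1370·0.119/(0.02·9.37·997)) = 1.321 m/s; Re = ρVD/μ = 1.264e+05; f → 0.01714
  f = 0.01714 → V = 1.427 m/s; Re = 1.365e+05; f → 0.01689
  f = 0.01689 → V = 1.438 m/s; Re = 1.376e+05; f → 0.01686
Converged (Δf/f < 1%). With the final f = 0.01686: V = √(2·1370·0.119/(0.01686·9.37·997)) = 1.439 m/s.
Q = V·A = 1.439·(π/4·0.119²) = 0.016 m³/s = 0.0160 m³/s.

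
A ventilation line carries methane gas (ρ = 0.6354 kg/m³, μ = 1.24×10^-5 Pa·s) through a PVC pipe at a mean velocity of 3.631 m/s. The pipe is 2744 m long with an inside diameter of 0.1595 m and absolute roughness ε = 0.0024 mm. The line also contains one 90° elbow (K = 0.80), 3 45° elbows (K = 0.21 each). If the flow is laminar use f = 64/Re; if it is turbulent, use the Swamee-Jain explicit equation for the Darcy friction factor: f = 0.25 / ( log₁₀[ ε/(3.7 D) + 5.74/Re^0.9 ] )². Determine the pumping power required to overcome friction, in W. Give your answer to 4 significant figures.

P ≈ 123.2 W

Reynolds number Re = ρVD/μ = 0.6354 · 3.631 · 0.1595 / 1.24e-05 = 2.968e+04.
Re > 4000 → turbulent. Relative roughness ε/D = 2.4e-06/0.1595 = 1.5e-05. Swamee-Jain: f = 0.25/(log₁₀[1.5e-05/3.7 + 5.74/2.968e+04^0.9])² = 0.25/(log₁₀[4.07e-06 + 0.000542])² = 0.25/(-3.263)² = 0.02348.
Total minor-loss coefficient ΣK = 1·0.8 + 3·0.21 = 1.43.
ΔP = [f·L/D + ΣK]·(ρV²/2) = [0.02348·2744/0.1595 + 1.43]·(0.6354·3.631²/2) = [403.9 + 1.43]·4.189 = 1698 Pa.
Q = V·A = 3.631·0.01998 = 0.07255 m³/s.
Pumping power P = QΔP = 0.07255·1698 = 123.19 W = 123.2 W.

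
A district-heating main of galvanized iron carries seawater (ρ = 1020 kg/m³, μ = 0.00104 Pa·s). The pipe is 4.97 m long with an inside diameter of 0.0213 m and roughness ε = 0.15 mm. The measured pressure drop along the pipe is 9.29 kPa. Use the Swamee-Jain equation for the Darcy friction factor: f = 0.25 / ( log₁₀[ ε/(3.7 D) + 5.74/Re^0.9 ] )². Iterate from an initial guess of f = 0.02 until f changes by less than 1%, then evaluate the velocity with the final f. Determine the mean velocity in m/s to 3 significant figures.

V ≈ 1.46 m/s

Rearranging Darcy-Weisbach: V = √(2·ΔP·D/(f·L·ρ)). With ε/D = 0.00015/0.0213 = 0.00704, iterate starting from f = 0.02:
  f = 0.02 → V = √(2·9290·0.0213/(0.02·4.97·1020)) = 1.976 m/s; Re = ρVD/μ = 4.127e+04; f → 0.03595
  f = 0.03595 → V = 1.474 m/s; Re = 3.079e+04; f → 0.03656
  f = 0.03656 → V = 1.461 m/s; Re = 3.053e+04; f → 0.03658
Converged (Δf/f < 1%). With the final f = 0.03658: V = √(2·9290·0.0213/(0.03658·4.97·1020)) = 1.461 m/s.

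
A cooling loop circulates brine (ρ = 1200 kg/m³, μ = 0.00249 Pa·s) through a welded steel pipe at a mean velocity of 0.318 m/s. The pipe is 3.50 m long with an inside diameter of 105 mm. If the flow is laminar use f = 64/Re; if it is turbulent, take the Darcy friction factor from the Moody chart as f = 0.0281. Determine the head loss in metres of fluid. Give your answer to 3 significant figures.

h_f ≈ 0.00483 m

Reynolds number Re = ρVD/μ = 1200 · 0.318 · 0.105 / 0.00249 = 1.609e+04.
Re > 4000 → turbulent; use the Moody-chart value f = 0.0281.
Darcy-Weisbach: ΔP = f(L/D)(ρV²/2) = 0.0281·(3.5/0.105)·(1200·0.318²/2) = 0.0281·33.33·60.67 = 56.83 Pa.
Head loss h_f = ΔP/(ρg) = 56.83/(1200·9.81) = 0.00483 m.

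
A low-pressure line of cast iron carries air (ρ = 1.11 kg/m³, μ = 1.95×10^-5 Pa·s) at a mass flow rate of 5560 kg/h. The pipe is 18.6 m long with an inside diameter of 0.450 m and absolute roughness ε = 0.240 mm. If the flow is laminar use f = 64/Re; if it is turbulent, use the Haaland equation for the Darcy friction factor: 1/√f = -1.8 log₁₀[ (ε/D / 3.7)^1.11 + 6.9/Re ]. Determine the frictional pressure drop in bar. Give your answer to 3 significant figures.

ΔP ≈ 3.27×10^-4 bar

ṁ = 5560 kg/h = 5560/3600 = 1.544 kg/s.
A = πD²/4 = π(0.45)²/4 = 0.159 m²; mean velocity V = ṁ/(ρA) = 1.544/(1.11 · 0.159) = 8.749 m/s.
Reynolds number Re = ρVD/μ = 1.11 · 8.749 · 0.45 / 1.95e-05 = 2.241e+05.
Re > 4000 → turbulent. Relative roughness ε/D = 0.00024/0.45 = 0.000533. Haaland: 1/√f = -1.8 log₁₀[(0.000533/3.7)^1.11 + 6.9/2.241e+05] = -1.8 log₁₀[5.45e-05 + 3.08e-05] = 7.325, so f = 0.01864.
Darcy-Weisbach: ΔP = f(L/D)(ρV²/2) = 0.01864·(18.6/0.45)·(1.11·8.749²/2) = 0.01864·41.33·42.48 = 32.73 Pa.
ΔP = 32.73 Pa = 3.27×10^-4 bar.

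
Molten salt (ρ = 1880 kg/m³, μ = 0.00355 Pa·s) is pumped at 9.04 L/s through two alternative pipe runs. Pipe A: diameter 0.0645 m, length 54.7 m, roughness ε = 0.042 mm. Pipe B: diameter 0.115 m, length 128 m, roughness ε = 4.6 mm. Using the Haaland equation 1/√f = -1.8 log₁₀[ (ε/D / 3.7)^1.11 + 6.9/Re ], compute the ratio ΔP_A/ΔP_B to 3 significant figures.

ΔP_A/ΔP_B ≈ 2.45

Pipe A: V = Q/A = 0.00904/0.003267 = 2.767 m/s; Re = 9.45e+04; ε/D = 0.000651; Haaland → f = 0.02081; ΔP_A = f(L/D)(ρV²/2) = 1.27e+05 Pa.
Pipe B: V = Q/A = 0.00904/0.01039 = 0.8703 m/s; Re = 5.3e+04; ε/D = 0.04; Haaland → f = 0.06531; ΔP_B = f(L/D)(ρV²/2) = 5.176e+04 Pa.
ΔP_A/ΔP_B = 1.27e+05/5.176e+04 = 2.45.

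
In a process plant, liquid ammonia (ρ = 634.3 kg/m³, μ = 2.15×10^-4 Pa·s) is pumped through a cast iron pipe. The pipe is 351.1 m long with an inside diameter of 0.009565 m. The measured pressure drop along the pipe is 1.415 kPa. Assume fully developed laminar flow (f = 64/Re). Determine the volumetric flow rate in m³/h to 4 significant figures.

For laminar flow, f = 64/Re with Re = ρVD/μ, so Darcy-Weisbach reduces to ΔP = 32μLV/D². Solving for V: V = ΔP·D²/(32μL) = 1415·(0.009565)²/(32·0.000215·351.1) = 0.05359 m/s.
Check: Re = ρVD/μ = 634.3·0.05359·0.009565/0.000215 = 1512 < 2300, so the laminar assumption holds.
Q = V·A = 0.05359·(π/4·0.009565²) = 3.851e-06 m³/s = 0.01386 m³/h.

Q ≈ 0.01386 m³/h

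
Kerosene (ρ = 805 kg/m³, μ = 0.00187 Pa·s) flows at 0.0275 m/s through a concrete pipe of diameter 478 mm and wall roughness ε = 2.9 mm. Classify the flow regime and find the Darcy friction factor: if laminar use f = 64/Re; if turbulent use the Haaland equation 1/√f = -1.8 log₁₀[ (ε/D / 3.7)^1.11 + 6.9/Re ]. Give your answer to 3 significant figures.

Re = ρVD/μ = 805·0.0275·0.478/0.00187 = 5659.
Re > 4000 → turbulent. ε/D = 0.0029/0.478 = 0.00607; Haaland: 1/√f = -1.8 log₁₀[0.00081 + 0.00122] = 4.847, so f = 0.04257.

f ≈ 0.0426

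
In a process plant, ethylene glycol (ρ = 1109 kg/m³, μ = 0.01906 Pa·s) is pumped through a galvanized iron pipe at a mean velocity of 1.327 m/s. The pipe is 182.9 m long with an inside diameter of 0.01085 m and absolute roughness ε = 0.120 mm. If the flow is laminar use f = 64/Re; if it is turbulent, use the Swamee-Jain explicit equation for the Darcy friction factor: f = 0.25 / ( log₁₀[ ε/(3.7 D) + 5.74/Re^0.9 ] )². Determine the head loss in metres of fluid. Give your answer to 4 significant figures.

h_f ≈ 115.6 m

Reynolds number Re = ρVD/μ = 1109 · 1.327 · 0.01085 / 0.0191 = 837.7.
Re < 2300 → laminar flow, so f = 64/Re = 64/837.7 = 0.0764 (the turbulent correlation is not needed).
Darcy-Weisbach: ΔP = f(L/D)(ρV²/2) = 0.0764·(182.9/0.01085)·(1109·1.327²/2) = 0.0764·1.686e+04·976.4 = 1.257e+06 Pa.
Head loss h_f = ΔP/(ρg) = 1.257e+06/(1109·9.81) = 115.6 m.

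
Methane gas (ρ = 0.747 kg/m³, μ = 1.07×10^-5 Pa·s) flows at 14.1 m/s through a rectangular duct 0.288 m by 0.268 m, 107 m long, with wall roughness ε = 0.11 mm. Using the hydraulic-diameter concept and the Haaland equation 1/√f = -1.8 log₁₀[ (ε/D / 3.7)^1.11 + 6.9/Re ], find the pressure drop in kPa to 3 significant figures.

Hydraulic diameter D_h = 4A/P = 4·(0.288·0.268)/(2·(0.288+0.268)) = 0.3087/1.112 = 0.2776 m.
Re = ρVD_h/μ = 0.747·14.1·0.2776/1.07e-05 = 2.733e+05.
ε/D_h = 0.00011/0.2776 = 0.000396; Haaland gives 1/√f = -1.8 log₁₀[3.92e-05+2.52e-05] = 7.544, so f = 0.01757.
ΔP = f(L/D_h)(ρV²/2) = 0.01757·107/0.2776·74.26 = 502.9 Pa.
ΔP = 0.503 kPa.

ΔP ≈ 0.503 kPa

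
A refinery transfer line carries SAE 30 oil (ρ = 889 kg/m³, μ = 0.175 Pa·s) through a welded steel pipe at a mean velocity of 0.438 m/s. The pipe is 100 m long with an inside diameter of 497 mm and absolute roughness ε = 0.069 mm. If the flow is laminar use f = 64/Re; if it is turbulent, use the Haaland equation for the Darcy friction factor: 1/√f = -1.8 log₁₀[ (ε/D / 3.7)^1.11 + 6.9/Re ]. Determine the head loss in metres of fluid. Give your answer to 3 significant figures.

h_f ≈ 0.114 m

Reynolds number Re = ρVD/μ = 889 · 0.438 · 0.497 / 0.175 = 1106.
Re < 2300 → laminar flow, so f = 64/Re = 64/1106 = 0.05787 (the turbulent correlation is not needed).
Darcy-Weisbach: ΔP = f(L/D)(ρV²/2) = 0.05787·(100/0.497)·(889·0.438²/2) = 0.05787·201.2·85.27 = 993 Pa.
Head loss h_f = ΔP/(ρg) = 993/(889·9.81) = 0.114 m.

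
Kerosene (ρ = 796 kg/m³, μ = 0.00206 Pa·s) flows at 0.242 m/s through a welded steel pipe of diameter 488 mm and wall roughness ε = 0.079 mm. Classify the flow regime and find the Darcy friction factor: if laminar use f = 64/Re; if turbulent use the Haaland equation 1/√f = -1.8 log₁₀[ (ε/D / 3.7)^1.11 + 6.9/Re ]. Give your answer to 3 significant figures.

Re = ρVD/μ = 796·0.242·0.488/0.00206 = 4.563e+04.
Re > 4000 → turbulent. ε/D = 7.9e-05/0.488 = 0.000162; Haaland: 1/√f = -1.8 log₁₀[1.45e-05 + 0.000151] = 6.805, so f = 0.02159.

f ≈ 0.0216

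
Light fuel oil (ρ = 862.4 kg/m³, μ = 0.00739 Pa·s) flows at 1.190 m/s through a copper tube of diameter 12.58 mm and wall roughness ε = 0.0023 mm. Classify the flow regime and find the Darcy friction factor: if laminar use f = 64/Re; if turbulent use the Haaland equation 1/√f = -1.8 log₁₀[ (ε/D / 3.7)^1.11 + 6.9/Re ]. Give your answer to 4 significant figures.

f ≈ 0.03663

Re = ρVD/μ = 862.4·1.19·0.01258/0.00739 = 1747.
Re < 2300 → laminar, so f = 64/Re = 0.03663 (roughness is irrelevant in laminar flow).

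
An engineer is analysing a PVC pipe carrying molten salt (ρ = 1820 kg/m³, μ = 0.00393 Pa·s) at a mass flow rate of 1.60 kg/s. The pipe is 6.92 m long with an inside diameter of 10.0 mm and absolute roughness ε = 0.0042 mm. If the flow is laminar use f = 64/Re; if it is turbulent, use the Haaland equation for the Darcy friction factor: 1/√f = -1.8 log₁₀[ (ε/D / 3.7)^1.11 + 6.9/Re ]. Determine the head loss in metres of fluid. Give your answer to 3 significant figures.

A = πD²/4 = π(0.01)²/4 = 7.854e-05 m²; mean velocity V = ṁ/(ρA) = 1.6/(1820 · 7.854e-05) = 11.19 m/s.
Reynolds number Re = ρVD/μ = 1820 · 11.19 · 0.01 / 0.00393 = 5.184e+04.
Re > 4000 → turbulent. Relative roughness ε/D = 4.2e-06/0.01 = 0.00042. Haaland: 1/√f = -1.8 log₁₀[(0.00042/3.7)^1.11 + 6.9/5.184e+04] = -1.8 log₁₀[4.18e-05 + 0.000133] = 6.763, so f = 0.02186.
Darcy-Weisbach: ΔP = f(L/D)(ρV²/2) = 0.02186·(6.92/0.01)·(1820·11.19²/2) = 0.02186·692·1.14e+05 = 1.725e+06 Pa.
Head loss h_f = ΔP/(ρg) = 1.725e+06/(1820·9.81) = 96.6 m.

h_f ≈ 96.6 m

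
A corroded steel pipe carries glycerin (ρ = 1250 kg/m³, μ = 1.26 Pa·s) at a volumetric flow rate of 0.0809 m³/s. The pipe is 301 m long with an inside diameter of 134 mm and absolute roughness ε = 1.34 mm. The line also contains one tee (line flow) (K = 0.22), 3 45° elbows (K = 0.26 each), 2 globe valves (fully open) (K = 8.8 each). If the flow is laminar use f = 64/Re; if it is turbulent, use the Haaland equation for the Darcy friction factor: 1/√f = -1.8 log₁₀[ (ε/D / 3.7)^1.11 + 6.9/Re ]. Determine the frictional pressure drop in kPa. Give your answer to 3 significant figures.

ΔP ≈ 4260 kPa

Cross-sectional area A = πD²/4 = π(0.134)²/4 = 0.0141 m²; mean velocity V = Q/A = 0.0809/0.0141 = 5.737 m/s.
Reynolds number Re = ρVD/μ = 1250 · 5.737 · 0.134 / 1.26 = 762.6.
Re < 2300 → laminar flow, so f = 64/Re = 64/762.6 = 0.08392 (the turbulent correlation is not needed).
Total minor-loss coefficient ΣK = 1·0.22 + 3·0.26 + 2·8.8 = 18.6.
ΔP = [f·L/D + ΣK]·(ρV²/2) = [0.08392·301/0.134 + 18.6]·(1250·5.737²/2) = [188.5 + 18.6]·2.057e+04 = 4.26e+06 Pa.
ΔP = 4.26e+06 Pa = 4260 kPa.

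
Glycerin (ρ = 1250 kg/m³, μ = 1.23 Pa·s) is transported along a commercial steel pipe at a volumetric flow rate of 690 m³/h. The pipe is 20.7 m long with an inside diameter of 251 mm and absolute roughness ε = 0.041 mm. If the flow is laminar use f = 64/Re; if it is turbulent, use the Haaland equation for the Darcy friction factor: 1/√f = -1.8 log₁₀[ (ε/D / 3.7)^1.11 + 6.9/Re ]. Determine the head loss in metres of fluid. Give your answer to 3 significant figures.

h_f ≈ 4.09 m

Q = 690 m³/h = 690/3600 = 0.1917 m³/s.
Cross-sectional area A = πD²/4 = π(0.251)²/4 = 0.04948 m²; mean velocity V = Q/A = 0.1917/0.04948 = 3.874 m/s.
Reynolds number Re = ρVD/μ = 1250 · 3.874 · 0.251 / 1.23 = 988.1.
Re < 2300 → laminar flow, so f = 64/Re = 64/988.1 = 0.06477 (the turbulent correlation is not needed).
Darcy-Weisbach: ΔP = f(L/D)(ρV²/2) = 0.06477·(20.7/0.251)·(1250·3.874²/2) = 0.06477·82.47·9378 = 5.009e+04 Pa.
Head loss h_f = ΔP/(ρg) = 5.009e+04/(1250·9.81) = 4.09 m.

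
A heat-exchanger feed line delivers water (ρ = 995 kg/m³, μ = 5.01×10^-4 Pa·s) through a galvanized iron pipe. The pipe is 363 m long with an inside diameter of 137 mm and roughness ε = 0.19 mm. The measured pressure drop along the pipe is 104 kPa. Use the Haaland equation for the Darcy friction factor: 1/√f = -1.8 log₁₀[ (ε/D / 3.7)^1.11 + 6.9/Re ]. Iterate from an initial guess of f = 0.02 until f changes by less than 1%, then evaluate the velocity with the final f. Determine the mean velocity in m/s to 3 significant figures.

Rearranging Darcy-Weisbach: V = √(2·ΔP·D/(f·L·ρ)). With ε/D = 0.00019/0.137 = 0.00139, iterate starting from f = 0.02:
  f = 0.02 → V = √(2·1.04e+05·0.137/(0.02·363·995)) = 1.986 m/s; Re = ρVD/μ = 5.404e+05; f → 0.02173
  f = 0.02173 → V = 1.906 m/s; Re = 5.185e+05; f → 0.02174
Converged (Δf/f < 1%). With the final f = 0.02174: V = √(2·1.04e+05·0.137/(0.02174·363·995)) = 1.905 m/s.

V ≈ 1.90 m/s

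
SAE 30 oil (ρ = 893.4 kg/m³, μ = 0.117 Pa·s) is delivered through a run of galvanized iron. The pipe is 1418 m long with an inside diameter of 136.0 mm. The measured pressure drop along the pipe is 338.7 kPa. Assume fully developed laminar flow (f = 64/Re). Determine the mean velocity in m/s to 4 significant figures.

V ≈ 1.180 m/s

For laminar flow, f = 64/Re with Re = ρVD/μ, so Darcy-Weisbach reduces to ΔP = 32μLV/D². Solving for V: V = ΔP·D²/(32μL) = 3.387e+05·(0.136)²/(32·0.117·1418) = 1.18 m/s.
Check: Re = ρVD/μ = 893.4·1.18·0.136/0.117 = 1225 < 2300, so the laminar assumption holds.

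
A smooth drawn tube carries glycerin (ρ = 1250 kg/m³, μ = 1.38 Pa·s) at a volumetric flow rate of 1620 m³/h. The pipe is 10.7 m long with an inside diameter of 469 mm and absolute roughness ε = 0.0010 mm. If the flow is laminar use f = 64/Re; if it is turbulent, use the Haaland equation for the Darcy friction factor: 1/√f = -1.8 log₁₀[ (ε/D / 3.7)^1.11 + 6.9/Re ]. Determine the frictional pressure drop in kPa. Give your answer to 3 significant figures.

Q = 1620 m³/h = 1620/3600 = 0.45 m³/s.
Cross-sectional area A = πD²/4 = π(0.469)²/4 = 0.1728 m²; mean velocity V = Q/A = 0.45/0.1728 = 2.605 m/s.
Reynolds number Re = ρVD/μ = 1250 · 2.605 · 0.469 / 1.38 = 1107.
Re < 2300 → laminar flow, so f = 64/Re = 64/1107 = 0.05784 (the turbulent correlation is not needed).
Darcy-Weisbach: ΔP = f(L/D)(ρV²/2) = 0.05784·(10.7/0.469)·(1250·2.605²/2) = 0.05784·22.81·4241 = 5596 Pa.
ΔP = 5596 Pa = 5.60 kPa.

ΔP ≈ 5.60 kPa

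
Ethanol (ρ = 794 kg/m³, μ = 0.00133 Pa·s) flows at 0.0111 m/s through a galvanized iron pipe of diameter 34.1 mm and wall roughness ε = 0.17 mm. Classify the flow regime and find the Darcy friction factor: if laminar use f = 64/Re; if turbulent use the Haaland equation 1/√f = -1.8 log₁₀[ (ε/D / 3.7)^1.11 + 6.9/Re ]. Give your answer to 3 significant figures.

Re = ρVD/μ = 794·0.0111·0.0341/0.00133 = 226.
Re < 2300 → laminar, so f = 64/Re = 0.2832 (roughness is irrelevant in laminar flow).

f ≈ 0.283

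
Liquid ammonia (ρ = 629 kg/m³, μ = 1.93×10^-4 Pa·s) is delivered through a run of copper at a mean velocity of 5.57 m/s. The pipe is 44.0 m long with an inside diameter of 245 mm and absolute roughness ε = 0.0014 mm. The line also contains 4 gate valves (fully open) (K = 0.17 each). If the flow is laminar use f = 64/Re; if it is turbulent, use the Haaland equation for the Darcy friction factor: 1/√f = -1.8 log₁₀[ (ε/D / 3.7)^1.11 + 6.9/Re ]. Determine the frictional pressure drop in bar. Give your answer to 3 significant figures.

Reynolds number Re = ρVD/μ = 629 · 5.57 · 0.245 / 0.000193 = 4.447e+06.
Re > 4000 → turbulent. Relative roughness ε/D = 1.4e-06/0.245 = 5.71e-06. Haaland: 1/√f = -1.8 log₁₀[(5.71e-06/3.7)^1.11 + 6.9/4.447e+06] = -1.8 log₁₀[3.54e-07 + 1.55e-06] = 10.3, so f = 0.009434.
Total minor-loss coefficient ΣK = 4·0.17 = 0.68.
ΔP = [f·L/D + ΣK]·(ρV²/2) = [0.009434·44/0.245 + 0.68]·(629·5.57²/2) = [1.694 + 0.68]·9757 = 2.317e+04 Pa.
ΔP = 2.317e+04 Pa = 0.232 bar.

ΔP ≈ 0.232 bar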